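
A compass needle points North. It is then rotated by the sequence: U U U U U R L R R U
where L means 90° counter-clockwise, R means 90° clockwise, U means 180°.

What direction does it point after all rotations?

Answer: Final heading: South

Derivation:
Start: North
  U (U-turn (180°)) -> South
  U (U-turn (180°)) -> North
  U (U-turn (180°)) -> South
  U (U-turn (180°)) -> North
  U (U-turn (180°)) -> South
  R (right (90° clockwise)) -> West
  L (left (90° counter-clockwise)) -> South
  R (right (90° clockwise)) -> West
  R (right (90° clockwise)) -> North
  U (U-turn (180°)) -> South
Final: South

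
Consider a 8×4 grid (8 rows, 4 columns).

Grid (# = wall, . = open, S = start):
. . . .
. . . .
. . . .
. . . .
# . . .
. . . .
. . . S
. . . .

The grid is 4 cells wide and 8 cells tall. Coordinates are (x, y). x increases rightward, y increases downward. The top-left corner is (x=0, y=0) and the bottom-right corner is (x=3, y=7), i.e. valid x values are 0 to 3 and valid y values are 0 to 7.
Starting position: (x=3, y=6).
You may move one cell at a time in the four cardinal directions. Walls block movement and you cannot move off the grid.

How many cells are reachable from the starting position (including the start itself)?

BFS flood-fill from (x=3, y=6):
  Distance 0: (x=3, y=6)
  Distance 1: (x=3, y=5), (x=2, y=6), (x=3, y=7)
  Distance 2: (x=3, y=4), (x=2, y=5), (x=1, y=6), (x=2, y=7)
  Distance 3: (x=3, y=3), (x=2, y=4), (x=1, y=5), (x=0, y=6), (x=1, y=7)
  Distance 4: (x=3, y=2), (x=2, y=3), (x=1, y=4), (x=0, y=5), (x=0, y=7)
  Distance 5: (x=3, y=1), (x=2, y=2), (x=1, y=3)
  Distance 6: (x=3, y=0), (x=2, y=1), (x=1, y=2), (x=0, y=3)
  Distance 7: (x=2, y=0), (x=1, y=1), (x=0, y=2)
  Distance 8: (x=1, y=0), (x=0, y=1)
  Distance 9: (x=0, y=0)
Total reachable: 31 (grid has 31 open cells total)

Answer: Reachable cells: 31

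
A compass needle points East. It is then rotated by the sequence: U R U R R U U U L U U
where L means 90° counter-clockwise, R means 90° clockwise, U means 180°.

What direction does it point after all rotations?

Answer: Final heading: East

Derivation:
Start: East
  U (U-turn (180°)) -> West
  R (right (90° clockwise)) -> North
  U (U-turn (180°)) -> South
  R (right (90° clockwise)) -> West
  R (right (90° clockwise)) -> North
  U (U-turn (180°)) -> South
  U (U-turn (180°)) -> North
  U (U-turn (180°)) -> South
  L (left (90° counter-clockwise)) -> East
  U (U-turn (180°)) -> West
  U (U-turn (180°)) -> East
Final: East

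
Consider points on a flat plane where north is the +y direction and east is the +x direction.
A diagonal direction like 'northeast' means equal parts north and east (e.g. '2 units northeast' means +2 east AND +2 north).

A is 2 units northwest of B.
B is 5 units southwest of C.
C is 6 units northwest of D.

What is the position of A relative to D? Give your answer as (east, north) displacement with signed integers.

Place D at the origin (east=0, north=0).
  C is 6 units northwest of D: delta (east=-6, north=+6); C at (east=-6, north=6).
  B is 5 units southwest of C: delta (east=-5, north=-5); B at (east=-11, north=1).
  A is 2 units northwest of B: delta (east=-2, north=+2); A at (east=-13, north=3).
Therefore A relative to D: (east=-13, north=3).

Answer: A is at (east=-13, north=3) relative to D.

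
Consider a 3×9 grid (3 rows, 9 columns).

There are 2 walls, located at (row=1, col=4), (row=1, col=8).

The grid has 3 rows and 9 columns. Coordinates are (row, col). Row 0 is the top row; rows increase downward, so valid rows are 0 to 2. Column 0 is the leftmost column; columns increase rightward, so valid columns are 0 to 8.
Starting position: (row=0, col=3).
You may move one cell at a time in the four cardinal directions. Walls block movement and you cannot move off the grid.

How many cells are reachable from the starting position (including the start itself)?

BFS flood-fill from (row=0, col=3):
  Distance 0: (row=0, col=3)
  Distance 1: (row=0, col=2), (row=0, col=4), (row=1, col=3)
  Distance 2: (row=0, col=1), (row=0, col=5), (row=1, col=2), (row=2, col=3)
  Distance 3: (row=0, col=0), (row=0, col=6), (row=1, col=1), (row=1, col=5), (row=2, col=2), (row=2, col=4)
  Distance 4: (row=0, col=7), (row=1, col=0), (row=1, col=6), (row=2, col=1), (row=2, col=5)
  Distance 5: (row=0, col=8), (row=1, col=7), (row=2, col=0), (row=2, col=6)
  Distance 6: (row=2, col=7)
  Distance 7: (row=2, col=8)
Total reachable: 25 (grid has 25 open cells total)

Answer: Reachable cells: 25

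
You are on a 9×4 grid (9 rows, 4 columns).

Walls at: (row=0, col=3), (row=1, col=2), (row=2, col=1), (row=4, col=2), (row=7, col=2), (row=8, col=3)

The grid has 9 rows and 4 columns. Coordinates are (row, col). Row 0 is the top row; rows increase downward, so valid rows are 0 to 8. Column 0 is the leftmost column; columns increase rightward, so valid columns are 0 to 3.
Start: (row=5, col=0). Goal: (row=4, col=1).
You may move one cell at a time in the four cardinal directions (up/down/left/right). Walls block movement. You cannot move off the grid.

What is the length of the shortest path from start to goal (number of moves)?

BFS from (row=5, col=0) until reaching (row=4, col=1):
  Distance 0: (row=5, col=0)
  Distance 1: (row=4, col=0), (row=5, col=1), (row=6, col=0)
  Distance 2: (row=3, col=0), (row=4, col=1), (row=5, col=2), (row=6, col=1), (row=7, col=0)  <- goal reached here
One shortest path (2 moves): (row=5, col=0) -> (row=5, col=1) -> (row=4, col=1)

Answer: Shortest path length: 2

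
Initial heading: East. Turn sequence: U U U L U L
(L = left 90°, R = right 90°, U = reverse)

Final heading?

Start: East
  U (U-turn (180°)) -> West
  U (U-turn (180°)) -> East
  U (U-turn (180°)) -> West
  L (left (90° counter-clockwise)) -> South
  U (U-turn (180°)) -> North
  L (left (90° counter-clockwise)) -> West
Final: West

Answer: Final heading: West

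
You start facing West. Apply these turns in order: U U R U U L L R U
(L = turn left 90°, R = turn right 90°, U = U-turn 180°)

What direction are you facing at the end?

Answer: Final heading: East

Derivation:
Start: West
  U (U-turn (180°)) -> East
  U (U-turn (180°)) -> West
  R (right (90° clockwise)) -> North
  U (U-turn (180°)) -> South
  U (U-turn (180°)) -> North
  L (left (90° counter-clockwise)) -> West
  L (left (90° counter-clockwise)) -> South
  R (right (90° clockwise)) -> West
  U (U-turn (180°)) -> East
Final: East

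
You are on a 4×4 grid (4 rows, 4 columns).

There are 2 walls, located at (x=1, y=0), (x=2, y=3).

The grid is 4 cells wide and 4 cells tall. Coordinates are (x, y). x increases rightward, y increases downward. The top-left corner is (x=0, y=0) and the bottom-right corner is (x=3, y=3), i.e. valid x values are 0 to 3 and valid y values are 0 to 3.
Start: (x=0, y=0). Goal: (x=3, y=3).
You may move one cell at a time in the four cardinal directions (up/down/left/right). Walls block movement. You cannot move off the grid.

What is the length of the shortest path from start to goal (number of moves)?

BFS from (x=0, y=0) until reaching (x=3, y=3):
  Distance 0: (x=0, y=0)
  Distance 1: (x=0, y=1)
  Distance 2: (x=1, y=1), (x=0, y=2)
  Distance 3: (x=2, y=1), (x=1, y=2), (x=0, y=3)
  Distance 4: (x=2, y=0), (x=3, y=1), (x=2, y=2), (x=1, y=3)
  Distance 5: (x=3, y=0), (x=3, y=2)
  Distance 6: (x=3, y=3)  <- goal reached here
One shortest path (6 moves): (x=0, y=0) -> (x=0, y=1) -> (x=1, y=1) -> (x=2, y=1) -> (x=3, y=1) -> (x=3, y=2) -> (x=3, y=3)

Answer: Shortest path length: 6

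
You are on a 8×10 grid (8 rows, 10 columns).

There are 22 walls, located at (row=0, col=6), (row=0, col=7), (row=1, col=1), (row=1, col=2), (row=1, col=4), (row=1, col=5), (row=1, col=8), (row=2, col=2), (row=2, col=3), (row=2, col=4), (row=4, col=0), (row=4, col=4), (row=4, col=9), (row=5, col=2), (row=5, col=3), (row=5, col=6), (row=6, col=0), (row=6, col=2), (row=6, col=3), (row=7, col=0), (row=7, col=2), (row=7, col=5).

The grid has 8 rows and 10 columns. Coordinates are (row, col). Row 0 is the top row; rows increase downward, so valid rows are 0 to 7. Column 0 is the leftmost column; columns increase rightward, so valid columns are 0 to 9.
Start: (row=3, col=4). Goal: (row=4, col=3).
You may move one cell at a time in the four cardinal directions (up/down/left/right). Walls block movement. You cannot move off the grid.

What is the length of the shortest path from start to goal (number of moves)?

Answer: Shortest path length: 2

Derivation:
BFS from (row=3, col=4) until reaching (row=4, col=3):
  Distance 0: (row=3, col=4)
  Distance 1: (row=3, col=3), (row=3, col=5)
  Distance 2: (row=2, col=5), (row=3, col=2), (row=3, col=6), (row=4, col=3), (row=4, col=5)  <- goal reached here
One shortest path (2 moves): (row=3, col=4) -> (row=3, col=3) -> (row=4, col=3)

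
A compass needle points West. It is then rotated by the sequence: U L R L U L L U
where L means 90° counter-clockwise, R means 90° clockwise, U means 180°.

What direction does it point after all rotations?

Answer: Final heading: South

Derivation:
Start: West
  U (U-turn (180°)) -> East
  L (left (90° counter-clockwise)) -> North
  R (right (90° clockwise)) -> East
  L (left (90° counter-clockwise)) -> North
  U (U-turn (180°)) -> South
  L (left (90° counter-clockwise)) -> East
  L (left (90° counter-clockwise)) -> North
  U (U-turn (180°)) -> South
Final: South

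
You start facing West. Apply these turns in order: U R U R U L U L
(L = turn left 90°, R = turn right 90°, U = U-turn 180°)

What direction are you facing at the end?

Answer: Final heading: West

Derivation:
Start: West
  U (U-turn (180°)) -> East
  R (right (90° clockwise)) -> South
  U (U-turn (180°)) -> North
  R (right (90° clockwise)) -> East
  U (U-turn (180°)) -> West
  L (left (90° counter-clockwise)) -> South
  U (U-turn (180°)) -> North
  L (left (90° counter-clockwise)) -> West
Final: West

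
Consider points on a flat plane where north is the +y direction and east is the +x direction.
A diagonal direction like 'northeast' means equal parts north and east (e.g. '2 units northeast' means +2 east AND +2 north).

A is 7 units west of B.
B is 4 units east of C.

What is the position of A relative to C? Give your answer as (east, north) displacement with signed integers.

Answer: A is at (east=-3, north=0) relative to C.

Derivation:
Place C at the origin (east=0, north=0).
  B is 4 units east of C: delta (east=+4, north=+0); B at (east=4, north=0).
  A is 7 units west of B: delta (east=-7, north=+0); A at (east=-3, north=0).
Therefore A relative to C: (east=-3, north=0).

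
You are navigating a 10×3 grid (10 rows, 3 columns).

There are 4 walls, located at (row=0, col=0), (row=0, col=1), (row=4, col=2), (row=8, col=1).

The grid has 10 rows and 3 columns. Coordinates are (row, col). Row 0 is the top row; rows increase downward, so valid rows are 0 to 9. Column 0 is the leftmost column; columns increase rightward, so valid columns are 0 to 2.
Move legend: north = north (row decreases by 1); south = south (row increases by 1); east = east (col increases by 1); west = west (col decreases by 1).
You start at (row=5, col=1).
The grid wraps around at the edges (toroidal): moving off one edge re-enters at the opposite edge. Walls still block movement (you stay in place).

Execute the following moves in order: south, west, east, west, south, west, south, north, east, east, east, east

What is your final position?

Answer: Final position: (row=7, col=0)

Derivation:
Start: (row=5, col=1)
  south (south): (row=5, col=1) -> (row=6, col=1)
  west (west): (row=6, col=1) -> (row=6, col=0)
  east (east): (row=6, col=0) -> (row=6, col=1)
  west (west): (row=6, col=1) -> (row=6, col=0)
  south (south): (row=6, col=0) -> (row=7, col=0)
  west (west): (row=7, col=0) -> (row=7, col=2)
  south (south): (row=7, col=2) -> (row=8, col=2)
  north (north): (row=8, col=2) -> (row=7, col=2)
  east (east): (row=7, col=2) -> (row=7, col=0)
  east (east): (row=7, col=0) -> (row=7, col=1)
  east (east): (row=7, col=1) -> (row=7, col=2)
  east (east): (row=7, col=2) -> (row=7, col=0)
Final: (row=7, col=0)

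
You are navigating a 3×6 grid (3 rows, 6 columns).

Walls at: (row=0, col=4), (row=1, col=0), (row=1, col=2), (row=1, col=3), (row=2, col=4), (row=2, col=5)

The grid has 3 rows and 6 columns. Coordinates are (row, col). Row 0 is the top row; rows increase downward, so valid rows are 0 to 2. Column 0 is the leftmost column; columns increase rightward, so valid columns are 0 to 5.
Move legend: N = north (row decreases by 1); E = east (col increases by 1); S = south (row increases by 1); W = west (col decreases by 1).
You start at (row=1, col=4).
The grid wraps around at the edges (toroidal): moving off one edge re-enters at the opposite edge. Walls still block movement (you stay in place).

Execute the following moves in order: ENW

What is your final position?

Answer: Final position: (row=0, col=5)

Derivation:
Start: (row=1, col=4)
  E (east): (row=1, col=4) -> (row=1, col=5)
  N (north): (row=1, col=5) -> (row=0, col=5)
  W (west): blocked, stay at (row=0, col=5)
Final: (row=0, col=5)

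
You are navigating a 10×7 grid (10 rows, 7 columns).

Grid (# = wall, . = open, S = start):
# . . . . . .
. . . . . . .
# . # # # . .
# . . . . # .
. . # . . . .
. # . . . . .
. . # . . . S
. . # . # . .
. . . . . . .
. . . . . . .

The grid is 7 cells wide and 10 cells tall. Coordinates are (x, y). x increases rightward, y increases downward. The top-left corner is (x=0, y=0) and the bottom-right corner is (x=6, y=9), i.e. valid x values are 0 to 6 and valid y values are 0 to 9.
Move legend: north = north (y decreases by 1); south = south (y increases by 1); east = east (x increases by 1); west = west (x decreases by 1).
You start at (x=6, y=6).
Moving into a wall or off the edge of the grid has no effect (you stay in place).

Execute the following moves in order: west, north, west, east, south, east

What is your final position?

Start: (x=6, y=6)
  west (west): (x=6, y=6) -> (x=5, y=6)
  north (north): (x=5, y=6) -> (x=5, y=5)
  west (west): (x=5, y=5) -> (x=4, y=5)
  east (east): (x=4, y=5) -> (x=5, y=5)
  south (south): (x=5, y=5) -> (x=5, y=6)
  east (east): (x=5, y=6) -> (x=6, y=6)
Final: (x=6, y=6)

Answer: Final position: (x=6, y=6)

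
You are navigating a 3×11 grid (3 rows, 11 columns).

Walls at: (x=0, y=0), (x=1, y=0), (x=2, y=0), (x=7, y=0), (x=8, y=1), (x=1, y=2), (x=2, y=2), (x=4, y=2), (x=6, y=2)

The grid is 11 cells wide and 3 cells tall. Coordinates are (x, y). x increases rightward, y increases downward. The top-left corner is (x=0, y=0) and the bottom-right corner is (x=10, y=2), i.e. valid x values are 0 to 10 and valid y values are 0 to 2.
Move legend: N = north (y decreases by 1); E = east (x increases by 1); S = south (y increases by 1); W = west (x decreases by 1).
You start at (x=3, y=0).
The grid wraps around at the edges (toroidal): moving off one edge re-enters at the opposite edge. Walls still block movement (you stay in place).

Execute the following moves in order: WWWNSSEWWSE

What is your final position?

Start: (x=3, y=0)
  [×3]W (west): blocked, stay at (x=3, y=0)
  N (north): (x=3, y=0) -> (x=3, y=2)
  S (south): (x=3, y=2) -> (x=3, y=0)
  S (south): (x=3, y=0) -> (x=3, y=1)
  E (east): (x=3, y=1) -> (x=4, y=1)
  W (west): (x=4, y=1) -> (x=3, y=1)
  W (west): (x=3, y=1) -> (x=2, y=1)
  S (south): blocked, stay at (x=2, y=1)
  E (east): (x=2, y=1) -> (x=3, y=1)
Final: (x=3, y=1)

Answer: Final position: (x=3, y=1)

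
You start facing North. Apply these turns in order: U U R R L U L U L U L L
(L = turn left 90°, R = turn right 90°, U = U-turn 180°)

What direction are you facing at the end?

Start: North
  U (U-turn (180°)) -> South
  U (U-turn (180°)) -> North
  R (right (90° clockwise)) -> East
  R (right (90° clockwise)) -> South
  L (left (90° counter-clockwise)) -> East
  U (U-turn (180°)) -> West
  L (left (90° counter-clockwise)) -> South
  U (U-turn (180°)) -> North
  L (left (90° counter-clockwise)) -> West
  U (U-turn (180°)) -> East
  L (left (90° counter-clockwise)) -> North
  L (left (90° counter-clockwise)) -> West
Final: West

Answer: Final heading: West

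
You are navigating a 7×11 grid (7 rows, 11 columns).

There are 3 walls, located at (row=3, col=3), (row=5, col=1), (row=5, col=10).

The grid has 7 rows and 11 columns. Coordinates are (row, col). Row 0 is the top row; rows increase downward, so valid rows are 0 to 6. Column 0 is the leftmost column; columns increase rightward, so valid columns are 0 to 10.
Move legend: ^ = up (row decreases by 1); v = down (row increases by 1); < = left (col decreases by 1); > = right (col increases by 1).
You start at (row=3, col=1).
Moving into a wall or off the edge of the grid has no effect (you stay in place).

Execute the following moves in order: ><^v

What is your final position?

Answer: Final position: (row=3, col=1)

Derivation:
Start: (row=3, col=1)
  > (right): (row=3, col=1) -> (row=3, col=2)
  < (left): (row=3, col=2) -> (row=3, col=1)
  ^ (up): (row=3, col=1) -> (row=2, col=1)
  v (down): (row=2, col=1) -> (row=3, col=1)
Final: (row=3, col=1)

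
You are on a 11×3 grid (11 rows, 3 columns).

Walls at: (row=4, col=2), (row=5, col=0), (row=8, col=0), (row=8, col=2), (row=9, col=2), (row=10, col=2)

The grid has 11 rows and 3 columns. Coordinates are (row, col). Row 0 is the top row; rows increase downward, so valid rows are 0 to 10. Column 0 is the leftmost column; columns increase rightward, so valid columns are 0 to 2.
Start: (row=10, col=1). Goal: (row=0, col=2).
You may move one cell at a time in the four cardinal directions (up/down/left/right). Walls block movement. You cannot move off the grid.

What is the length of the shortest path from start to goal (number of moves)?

Answer: Shortest path length: 11

Derivation:
BFS from (row=10, col=1) until reaching (row=0, col=2):
  Distance 0: (row=10, col=1)
  Distance 1: (row=9, col=1), (row=10, col=0)
  Distance 2: (row=8, col=1), (row=9, col=0)
  Distance 3: (row=7, col=1)
  Distance 4: (row=6, col=1), (row=7, col=0), (row=7, col=2)
  Distance 5: (row=5, col=1), (row=6, col=0), (row=6, col=2)
  Distance 6: (row=4, col=1), (row=5, col=2)
  Distance 7: (row=3, col=1), (row=4, col=0)
  Distance 8: (row=2, col=1), (row=3, col=0), (row=3, col=2)
  Distance 9: (row=1, col=1), (row=2, col=0), (row=2, col=2)
  Distance 10: (row=0, col=1), (row=1, col=0), (row=1, col=2)
  Distance 11: (row=0, col=0), (row=0, col=2)  <- goal reached here
One shortest path (11 moves): (row=10, col=1) -> (row=9, col=1) -> (row=8, col=1) -> (row=7, col=1) -> (row=6, col=1) -> (row=5, col=1) -> (row=4, col=1) -> (row=3, col=1) -> (row=3, col=2) -> (row=2, col=2) -> (row=1, col=2) -> (row=0, col=2)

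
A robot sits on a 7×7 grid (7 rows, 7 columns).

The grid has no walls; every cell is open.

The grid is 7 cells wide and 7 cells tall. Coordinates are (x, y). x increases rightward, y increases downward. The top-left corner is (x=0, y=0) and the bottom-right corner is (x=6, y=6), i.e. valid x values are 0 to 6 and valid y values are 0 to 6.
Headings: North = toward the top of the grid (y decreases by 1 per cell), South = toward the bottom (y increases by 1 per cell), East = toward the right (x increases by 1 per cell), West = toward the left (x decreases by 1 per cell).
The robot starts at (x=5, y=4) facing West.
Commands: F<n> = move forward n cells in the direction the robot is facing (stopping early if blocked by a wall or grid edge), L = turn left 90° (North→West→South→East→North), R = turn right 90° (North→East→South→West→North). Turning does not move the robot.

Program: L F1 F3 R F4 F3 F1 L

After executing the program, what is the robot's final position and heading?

Start: (x=5, y=4), facing West
  L: turn left, now facing South
  F1: move forward 1, now at (x=5, y=5)
  F3: move forward 1/3 (blocked), now at (x=5, y=6)
  R: turn right, now facing West
  F4: move forward 4, now at (x=1, y=6)
  F3: move forward 1/3 (blocked), now at (x=0, y=6)
  F1: move forward 0/1 (blocked), now at (x=0, y=6)
  L: turn left, now facing South
Final: (x=0, y=6), facing South

Answer: Final position: (x=0, y=6), facing South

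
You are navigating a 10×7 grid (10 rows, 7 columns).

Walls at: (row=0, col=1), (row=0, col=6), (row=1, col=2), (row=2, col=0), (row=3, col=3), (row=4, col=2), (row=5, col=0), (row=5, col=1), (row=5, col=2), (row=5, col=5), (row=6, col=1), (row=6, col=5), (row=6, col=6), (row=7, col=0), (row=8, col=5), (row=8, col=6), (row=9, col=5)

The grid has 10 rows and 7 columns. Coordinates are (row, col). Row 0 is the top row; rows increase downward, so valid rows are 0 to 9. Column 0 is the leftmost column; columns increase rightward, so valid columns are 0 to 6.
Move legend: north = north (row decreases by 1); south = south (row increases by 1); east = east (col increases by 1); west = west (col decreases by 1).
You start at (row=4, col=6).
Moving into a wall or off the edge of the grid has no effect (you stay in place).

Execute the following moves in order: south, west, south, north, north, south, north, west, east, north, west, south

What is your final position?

Start: (row=4, col=6)
  south (south): (row=4, col=6) -> (row=5, col=6)
  west (west): blocked, stay at (row=5, col=6)
  south (south): blocked, stay at (row=5, col=6)
  north (north): (row=5, col=6) -> (row=4, col=6)
  north (north): (row=4, col=6) -> (row=3, col=6)
  south (south): (row=3, col=6) -> (row=4, col=6)
  north (north): (row=4, col=6) -> (row=3, col=6)
  west (west): (row=3, col=6) -> (row=3, col=5)
  east (east): (row=3, col=5) -> (row=3, col=6)
  north (north): (row=3, col=6) -> (row=2, col=6)
  west (west): (row=2, col=6) -> (row=2, col=5)
  south (south): (row=2, col=5) -> (row=3, col=5)
Final: (row=3, col=5)

Answer: Final position: (row=3, col=5)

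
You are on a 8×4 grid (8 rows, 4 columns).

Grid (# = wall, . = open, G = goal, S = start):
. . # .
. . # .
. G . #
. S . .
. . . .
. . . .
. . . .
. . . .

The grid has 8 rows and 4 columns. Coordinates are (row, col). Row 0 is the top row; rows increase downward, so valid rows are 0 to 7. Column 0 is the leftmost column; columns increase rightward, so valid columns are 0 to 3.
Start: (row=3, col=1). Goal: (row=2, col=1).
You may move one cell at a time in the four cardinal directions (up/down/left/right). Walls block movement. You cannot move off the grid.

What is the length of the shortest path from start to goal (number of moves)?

Answer: Shortest path length: 1

Derivation:
BFS from (row=3, col=1) until reaching (row=2, col=1):
  Distance 0: (row=3, col=1)
  Distance 1: (row=2, col=1), (row=3, col=0), (row=3, col=2), (row=4, col=1)  <- goal reached here
One shortest path (1 moves): (row=3, col=1) -> (row=2, col=1)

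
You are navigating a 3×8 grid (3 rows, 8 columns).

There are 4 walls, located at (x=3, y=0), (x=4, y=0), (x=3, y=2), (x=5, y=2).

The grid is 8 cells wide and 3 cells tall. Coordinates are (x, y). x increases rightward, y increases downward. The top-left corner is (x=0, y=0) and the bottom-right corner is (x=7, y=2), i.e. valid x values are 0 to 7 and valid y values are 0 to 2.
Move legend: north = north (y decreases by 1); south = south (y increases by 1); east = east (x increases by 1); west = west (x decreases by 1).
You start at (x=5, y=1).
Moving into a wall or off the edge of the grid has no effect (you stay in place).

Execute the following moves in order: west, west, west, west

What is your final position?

Answer: Final position: (x=1, y=1)

Derivation:
Start: (x=5, y=1)
  west (west): (x=5, y=1) -> (x=4, y=1)
  west (west): (x=4, y=1) -> (x=3, y=1)
  west (west): (x=3, y=1) -> (x=2, y=1)
  west (west): (x=2, y=1) -> (x=1, y=1)
Final: (x=1, y=1)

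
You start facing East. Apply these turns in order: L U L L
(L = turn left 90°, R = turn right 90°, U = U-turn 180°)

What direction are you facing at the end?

Answer: Final heading: North

Derivation:
Start: East
  L (left (90° counter-clockwise)) -> North
  U (U-turn (180°)) -> South
  L (left (90° counter-clockwise)) -> East
  L (left (90° counter-clockwise)) -> North
Final: North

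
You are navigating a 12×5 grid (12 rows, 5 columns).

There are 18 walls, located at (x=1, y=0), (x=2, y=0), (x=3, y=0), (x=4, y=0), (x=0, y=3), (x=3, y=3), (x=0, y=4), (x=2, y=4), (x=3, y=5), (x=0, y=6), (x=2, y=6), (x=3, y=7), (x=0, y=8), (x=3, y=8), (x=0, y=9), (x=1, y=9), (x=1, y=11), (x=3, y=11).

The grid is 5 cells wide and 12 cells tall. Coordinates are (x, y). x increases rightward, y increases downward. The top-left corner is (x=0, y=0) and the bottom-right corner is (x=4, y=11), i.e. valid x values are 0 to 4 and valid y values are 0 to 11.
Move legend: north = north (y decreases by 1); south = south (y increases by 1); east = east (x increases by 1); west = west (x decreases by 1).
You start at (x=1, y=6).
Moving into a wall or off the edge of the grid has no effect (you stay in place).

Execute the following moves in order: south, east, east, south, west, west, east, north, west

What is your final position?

Start: (x=1, y=6)
  south (south): (x=1, y=6) -> (x=1, y=7)
  east (east): (x=1, y=7) -> (x=2, y=7)
  east (east): blocked, stay at (x=2, y=7)
  south (south): (x=2, y=7) -> (x=2, y=8)
  west (west): (x=2, y=8) -> (x=1, y=8)
  west (west): blocked, stay at (x=1, y=8)
  east (east): (x=1, y=8) -> (x=2, y=8)
  north (north): (x=2, y=8) -> (x=2, y=7)
  west (west): (x=2, y=7) -> (x=1, y=7)
Final: (x=1, y=7)

Answer: Final position: (x=1, y=7)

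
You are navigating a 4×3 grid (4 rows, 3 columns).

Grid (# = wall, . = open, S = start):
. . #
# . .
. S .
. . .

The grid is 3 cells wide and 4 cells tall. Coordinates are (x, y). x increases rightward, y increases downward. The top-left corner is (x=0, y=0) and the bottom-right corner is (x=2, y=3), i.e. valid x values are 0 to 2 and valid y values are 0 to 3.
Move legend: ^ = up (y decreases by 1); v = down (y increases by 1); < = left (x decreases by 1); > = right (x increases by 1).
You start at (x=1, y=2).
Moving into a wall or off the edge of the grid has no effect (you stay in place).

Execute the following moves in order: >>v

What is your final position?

Answer: Final position: (x=2, y=3)

Derivation:
Start: (x=1, y=2)
  > (right): (x=1, y=2) -> (x=2, y=2)
  > (right): blocked, stay at (x=2, y=2)
  v (down): (x=2, y=2) -> (x=2, y=3)
Final: (x=2, y=3)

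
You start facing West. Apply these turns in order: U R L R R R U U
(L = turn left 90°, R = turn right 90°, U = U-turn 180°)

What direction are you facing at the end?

Answer: Final heading: North

Derivation:
Start: West
  U (U-turn (180°)) -> East
  R (right (90° clockwise)) -> South
  L (left (90° counter-clockwise)) -> East
  R (right (90° clockwise)) -> South
  R (right (90° clockwise)) -> West
  R (right (90° clockwise)) -> North
  U (U-turn (180°)) -> South
  U (U-turn (180°)) -> North
Final: North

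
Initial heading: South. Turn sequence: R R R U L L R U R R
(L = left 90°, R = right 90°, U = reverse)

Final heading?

Answer: Final heading: South

Derivation:
Start: South
  R (right (90° clockwise)) -> West
  R (right (90° clockwise)) -> North
  R (right (90° clockwise)) -> East
  U (U-turn (180°)) -> West
  L (left (90° counter-clockwise)) -> South
  L (left (90° counter-clockwise)) -> East
  R (right (90° clockwise)) -> South
  U (U-turn (180°)) -> North
  R (right (90° clockwise)) -> East
  R (right (90° clockwise)) -> South
Final: South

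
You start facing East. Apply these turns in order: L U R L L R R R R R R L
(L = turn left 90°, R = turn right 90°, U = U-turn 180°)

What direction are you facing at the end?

Answer: Final heading: South

Derivation:
Start: East
  L (left (90° counter-clockwise)) -> North
  U (U-turn (180°)) -> South
  R (right (90° clockwise)) -> West
  L (left (90° counter-clockwise)) -> South
  L (left (90° counter-clockwise)) -> East
  R (right (90° clockwise)) -> South
  R (right (90° clockwise)) -> West
  R (right (90° clockwise)) -> North
  R (right (90° clockwise)) -> East
  R (right (90° clockwise)) -> South
  R (right (90° clockwise)) -> West
  L (left (90° counter-clockwise)) -> South
Final: South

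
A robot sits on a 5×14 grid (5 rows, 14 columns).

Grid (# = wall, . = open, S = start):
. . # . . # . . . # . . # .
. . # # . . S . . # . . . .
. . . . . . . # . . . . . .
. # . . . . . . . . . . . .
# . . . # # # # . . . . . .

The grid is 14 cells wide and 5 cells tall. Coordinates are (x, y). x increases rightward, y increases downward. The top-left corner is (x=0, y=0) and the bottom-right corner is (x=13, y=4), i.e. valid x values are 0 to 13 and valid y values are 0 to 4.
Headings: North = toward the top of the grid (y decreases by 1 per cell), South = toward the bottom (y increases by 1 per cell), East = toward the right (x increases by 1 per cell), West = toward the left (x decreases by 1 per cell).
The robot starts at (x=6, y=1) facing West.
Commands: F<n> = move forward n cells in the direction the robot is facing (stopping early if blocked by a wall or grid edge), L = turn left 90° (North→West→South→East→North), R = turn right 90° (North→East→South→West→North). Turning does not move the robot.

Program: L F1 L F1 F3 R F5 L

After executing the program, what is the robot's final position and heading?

Answer: Final position: (x=6, y=3), facing East

Derivation:
Start: (x=6, y=1), facing West
  L: turn left, now facing South
  F1: move forward 1, now at (x=6, y=2)
  L: turn left, now facing East
  F1: move forward 0/1 (blocked), now at (x=6, y=2)
  F3: move forward 0/3 (blocked), now at (x=6, y=2)
  R: turn right, now facing South
  F5: move forward 1/5 (blocked), now at (x=6, y=3)
  L: turn left, now facing East
Final: (x=6, y=3), facing East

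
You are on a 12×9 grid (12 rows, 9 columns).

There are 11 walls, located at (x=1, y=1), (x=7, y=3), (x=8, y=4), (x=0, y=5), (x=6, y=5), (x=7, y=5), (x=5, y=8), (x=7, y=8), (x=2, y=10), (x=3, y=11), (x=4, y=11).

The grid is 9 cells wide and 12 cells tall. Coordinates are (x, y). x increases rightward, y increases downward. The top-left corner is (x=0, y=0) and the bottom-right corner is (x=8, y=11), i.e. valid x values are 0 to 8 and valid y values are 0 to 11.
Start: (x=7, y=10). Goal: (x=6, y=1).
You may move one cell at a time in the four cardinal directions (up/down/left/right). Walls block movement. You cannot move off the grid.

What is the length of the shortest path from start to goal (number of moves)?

Answer: Shortest path length: 12

Derivation:
BFS from (x=7, y=10) until reaching (x=6, y=1):
  Distance 0: (x=7, y=10)
  Distance 1: (x=7, y=9), (x=6, y=10), (x=8, y=10), (x=7, y=11)
  Distance 2: (x=6, y=9), (x=8, y=9), (x=5, y=10), (x=6, y=11), (x=8, y=11)
  Distance 3: (x=6, y=8), (x=8, y=8), (x=5, y=9), (x=4, y=10), (x=5, y=11)
  Distance 4: (x=6, y=7), (x=8, y=7), (x=4, y=9), (x=3, y=10)
  Distance 5: (x=6, y=6), (x=8, y=6), (x=5, y=7), (x=7, y=7), (x=4, y=8), (x=3, y=9)
  Distance 6: (x=8, y=5), (x=5, y=6), (x=7, y=6), (x=4, y=7), (x=3, y=8), (x=2, y=9)
  Distance 7: (x=5, y=5), (x=4, y=6), (x=3, y=7), (x=2, y=8), (x=1, y=9)
  Distance 8: (x=5, y=4), (x=4, y=5), (x=3, y=6), (x=2, y=7), (x=1, y=8), (x=0, y=9), (x=1, y=10)
  Distance 9: (x=5, y=3), (x=4, y=4), (x=6, y=4), (x=3, y=5), (x=2, y=6), (x=1, y=7), (x=0, y=8), (x=0, y=10), (x=1, y=11)
  Distance 10: (x=5, y=2), (x=4, y=3), (x=6, y=3), (x=3, y=4), (x=7, y=4), (x=2, y=5), (x=1, y=6), (x=0, y=7), (x=0, y=11), (x=2, y=11)
  Distance 11: (x=5, y=1), (x=4, y=2), (x=6, y=2), (x=3, y=3), (x=2, y=4), (x=1, y=5), (x=0, y=6)
  Distance 12: (x=5, y=0), (x=4, y=1), (x=6, y=1), (x=3, y=2), (x=7, y=2), (x=2, y=3), (x=1, y=4)  <- goal reached here
One shortest path (12 moves): (x=7, y=10) -> (x=6, y=10) -> (x=6, y=9) -> (x=6, y=8) -> (x=6, y=7) -> (x=5, y=7) -> (x=5, y=6) -> (x=5, y=5) -> (x=5, y=4) -> (x=6, y=4) -> (x=6, y=3) -> (x=6, y=2) -> (x=6, y=1)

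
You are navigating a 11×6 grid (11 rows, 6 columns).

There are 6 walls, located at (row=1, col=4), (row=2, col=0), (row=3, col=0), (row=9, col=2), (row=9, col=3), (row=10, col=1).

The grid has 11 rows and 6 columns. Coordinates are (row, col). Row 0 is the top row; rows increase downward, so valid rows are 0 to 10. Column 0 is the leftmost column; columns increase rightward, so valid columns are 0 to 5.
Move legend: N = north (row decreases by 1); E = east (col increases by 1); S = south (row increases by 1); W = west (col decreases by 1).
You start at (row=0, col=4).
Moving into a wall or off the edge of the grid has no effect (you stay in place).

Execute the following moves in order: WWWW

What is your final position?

Answer: Final position: (row=0, col=0)

Derivation:
Start: (row=0, col=4)
  W (west): (row=0, col=4) -> (row=0, col=3)
  W (west): (row=0, col=3) -> (row=0, col=2)
  W (west): (row=0, col=2) -> (row=0, col=1)
  W (west): (row=0, col=1) -> (row=0, col=0)
Final: (row=0, col=0)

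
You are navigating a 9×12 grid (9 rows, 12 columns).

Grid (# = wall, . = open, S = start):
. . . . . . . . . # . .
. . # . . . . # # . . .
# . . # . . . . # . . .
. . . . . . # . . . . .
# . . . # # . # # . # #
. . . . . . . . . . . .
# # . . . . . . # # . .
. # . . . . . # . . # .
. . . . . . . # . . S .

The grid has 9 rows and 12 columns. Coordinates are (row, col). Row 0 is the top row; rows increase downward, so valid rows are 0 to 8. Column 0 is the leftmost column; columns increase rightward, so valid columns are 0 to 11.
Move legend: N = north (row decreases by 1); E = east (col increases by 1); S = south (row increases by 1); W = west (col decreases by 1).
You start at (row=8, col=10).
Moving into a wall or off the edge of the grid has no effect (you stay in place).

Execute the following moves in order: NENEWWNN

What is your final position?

Start: (row=8, col=10)
  N (north): blocked, stay at (row=8, col=10)
  E (east): (row=8, col=10) -> (row=8, col=11)
  N (north): (row=8, col=11) -> (row=7, col=11)
  E (east): blocked, stay at (row=7, col=11)
  W (west): blocked, stay at (row=7, col=11)
  W (west): blocked, stay at (row=7, col=11)
  N (north): (row=7, col=11) -> (row=6, col=11)
  N (north): (row=6, col=11) -> (row=5, col=11)
Final: (row=5, col=11)

Answer: Final position: (row=5, col=11)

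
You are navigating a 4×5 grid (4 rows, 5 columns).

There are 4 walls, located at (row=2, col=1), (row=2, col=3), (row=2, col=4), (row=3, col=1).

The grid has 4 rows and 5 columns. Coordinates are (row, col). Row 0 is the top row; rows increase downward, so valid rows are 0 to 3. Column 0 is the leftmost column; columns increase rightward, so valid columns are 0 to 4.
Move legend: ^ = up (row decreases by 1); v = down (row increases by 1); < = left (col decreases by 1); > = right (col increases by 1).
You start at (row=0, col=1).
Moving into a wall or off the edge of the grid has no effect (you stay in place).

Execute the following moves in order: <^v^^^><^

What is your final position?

Answer: Final position: (row=0, col=0)

Derivation:
Start: (row=0, col=1)
  < (left): (row=0, col=1) -> (row=0, col=0)
  ^ (up): blocked, stay at (row=0, col=0)
  v (down): (row=0, col=0) -> (row=1, col=0)
  ^ (up): (row=1, col=0) -> (row=0, col=0)
  ^ (up): blocked, stay at (row=0, col=0)
  ^ (up): blocked, stay at (row=0, col=0)
  > (right): (row=0, col=0) -> (row=0, col=1)
  < (left): (row=0, col=1) -> (row=0, col=0)
  ^ (up): blocked, stay at (row=0, col=0)
Final: (row=0, col=0)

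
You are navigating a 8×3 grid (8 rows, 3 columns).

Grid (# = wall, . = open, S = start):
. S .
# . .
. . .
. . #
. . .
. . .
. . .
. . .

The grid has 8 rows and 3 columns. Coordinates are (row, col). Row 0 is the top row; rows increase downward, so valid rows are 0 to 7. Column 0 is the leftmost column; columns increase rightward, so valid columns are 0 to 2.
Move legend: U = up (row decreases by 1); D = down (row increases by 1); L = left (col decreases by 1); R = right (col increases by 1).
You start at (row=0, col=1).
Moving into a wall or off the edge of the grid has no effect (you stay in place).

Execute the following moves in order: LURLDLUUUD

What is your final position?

Answer: Final position: (row=0, col=0)

Derivation:
Start: (row=0, col=1)
  L (left): (row=0, col=1) -> (row=0, col=0)
  U (up): blocked, stay at (row=0, col=0)
  R (right): (row=0, col=0) -> (row=0, col=1)
  L (left): (row=0, col=1) -> (row=0, col=0)
  D (down): blocked, stay at (row=0, col=0)
  L (left): blocked, stay at (row=0, col=0)
  [×3]U (up): blocked, stay at (row=0, col=0)
  D (down): blocked, stay at (row=0, col=0)
Final: (row=0, col=0)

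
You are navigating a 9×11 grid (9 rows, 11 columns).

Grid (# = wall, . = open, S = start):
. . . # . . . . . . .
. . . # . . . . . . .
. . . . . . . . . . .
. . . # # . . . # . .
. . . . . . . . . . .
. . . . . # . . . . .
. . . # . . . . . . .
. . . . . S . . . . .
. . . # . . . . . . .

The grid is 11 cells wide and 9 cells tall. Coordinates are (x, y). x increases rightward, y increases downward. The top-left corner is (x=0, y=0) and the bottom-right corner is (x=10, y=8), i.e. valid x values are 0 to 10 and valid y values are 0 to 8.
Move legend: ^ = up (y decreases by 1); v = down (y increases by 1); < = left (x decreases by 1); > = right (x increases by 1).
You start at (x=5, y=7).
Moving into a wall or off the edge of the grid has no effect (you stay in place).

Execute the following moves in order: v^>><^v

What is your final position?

Answer: Final position: (x=6, y=7)

Derivation:
Start: (x=5, y=7)
  v (down): (x=5, y=7) -> (x=5, y=8)
  ^ (up): (x=5, y=8) -> (x=5, y=7)
  > (right): (x=5, y=7) -> (x=6, y=7)
  > (right): (x=6, y=7) -> (x=7, y=7)
  < (left): (x=7, y=7) -> (x=6, y=7)
  ^ (up): (x=6, y=7) -> (x=6, y=6)
  v (down): (x=6, y=6) -> (x=6, y=7)
Final: (x=6, y=7)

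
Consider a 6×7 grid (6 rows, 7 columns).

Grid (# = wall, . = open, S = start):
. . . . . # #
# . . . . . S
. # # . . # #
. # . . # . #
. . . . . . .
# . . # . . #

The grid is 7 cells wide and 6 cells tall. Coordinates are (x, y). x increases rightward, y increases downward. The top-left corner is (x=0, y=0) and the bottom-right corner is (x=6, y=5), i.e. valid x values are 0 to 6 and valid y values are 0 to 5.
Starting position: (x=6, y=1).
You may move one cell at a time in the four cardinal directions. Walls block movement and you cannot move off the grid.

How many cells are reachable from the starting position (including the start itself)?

BFS flood-fill from (x=6, y=1):
  Distance 0: (x=6, y=1)
  Distance 1: (x=5, y=1)
  Distance 2: (x=4, y=1)
  Distance 3: (x=4, y=0), (x=3, y=1), (x=4, y=2)
  Distance 4: (x=3, y=0), (x=2, y=1), (x=3, y=2)
  Distance 5: (x=2, y=0), (x=1, y=1), (x=3, y=3)
  Distance 6: (x=1, y=0), (x=2, y=3), (x=3, y=4)
  Distance 7: (x=0, y=0), (x=2, y=4), (x=4, y=4)
  Distance 8: (x=1, y=4), (x=5, y=4), (x=2, y=5), (x=4, y=5)
  Distance 9: (x=5, y=3), (x=0, y=4), (x=6, y=4), (x=1, y=5), (x=5, y=5)
  Distance 10: (x=0, y=3)
  Distance 11: (x=0, y=2)
Total reachable: 29 (grid has 29 open cells total)

Answer: Reachable cells: 29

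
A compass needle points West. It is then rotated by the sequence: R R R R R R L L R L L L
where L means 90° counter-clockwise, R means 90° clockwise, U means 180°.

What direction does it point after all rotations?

Start: West
  R (right (90° clockwise)) -> North
  R (right (90° clockwise)) -> East
  R (right (90° clockwise)) -> South
  R (right (90° clockwise)) -> West
  R (right (90° clockwise)) -> North
  R (right (90° clockwise)) -> East
  L (left (90° counter-clockwise)) -> North
  L (left (90° counter-clockwise)) -> West
  R (right (90° clockwise)) -> North
  L (left (90° counter-clockwise)) -> West
  L (left (90° counter-clockwise)) -> South
  L (left (90° counter-clockwise)) -> East
Final: East

Answer: Final heading: East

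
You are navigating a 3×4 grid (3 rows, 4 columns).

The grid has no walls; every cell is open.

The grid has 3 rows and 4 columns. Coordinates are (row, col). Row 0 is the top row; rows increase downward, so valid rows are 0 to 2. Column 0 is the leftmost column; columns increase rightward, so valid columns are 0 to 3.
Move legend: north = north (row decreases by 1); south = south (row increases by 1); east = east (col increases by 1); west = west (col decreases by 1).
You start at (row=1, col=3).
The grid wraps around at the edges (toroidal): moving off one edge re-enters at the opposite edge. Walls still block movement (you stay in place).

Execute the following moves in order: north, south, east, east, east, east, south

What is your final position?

Start: (row=1, col=3)
  north (north): (row=1, col=3) -> (row=0, col=3)
  south (south): (row=0, col=3) -> (row=1, col=3)
  east (east): (row=1, col=3) -> (row=1, col=0)
  east (east): (row=1, col=0) -> (row=1, col=1)
  east (east): (row=1, col=1) -> (row=1, col=2)
  east (east): (row=1, col=2) -> (row=1, col=3)
  south (south): (row=1, col=3) -> (row=2, col=3)
Final: (row=2, col=3)

Answer: Final position: (row=2, col=3)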